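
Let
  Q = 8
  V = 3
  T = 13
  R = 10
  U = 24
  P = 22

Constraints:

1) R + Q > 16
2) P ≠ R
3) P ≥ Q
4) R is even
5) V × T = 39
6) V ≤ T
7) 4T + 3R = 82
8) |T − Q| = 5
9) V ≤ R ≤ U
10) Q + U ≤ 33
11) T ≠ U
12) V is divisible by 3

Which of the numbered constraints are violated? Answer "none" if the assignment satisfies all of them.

1) R + Q = 10 + 8 = 18; 18 > 16 — satisfied.
2) P = 22, R = 10; distinct — satisfied.
3) P = 22, Q = 8; 22 ≥ 8 — satisfied.
4) R = 10 is even — satisfied.
5) V × T = 3 × 13 = 39 — satisfied.
6) V = 3, T = 13; 3 ≤ 13 — satisfied.
7) 4T + 3R = 4(13) + 3(10) = 82 — satisfied.
8) |13 − 8| = 5 — satisfied.
9) values 3 ≤ 10 ≤ 24 — satisfied.
10) Q + U = 8 + 24 = 32; 32 ≤ 33 — satisfied.
11) T = 13, U = 24; distinct — satisfied.
12) 3 / 3 = 1, so 3 divides 3 — satisfied.

No violations.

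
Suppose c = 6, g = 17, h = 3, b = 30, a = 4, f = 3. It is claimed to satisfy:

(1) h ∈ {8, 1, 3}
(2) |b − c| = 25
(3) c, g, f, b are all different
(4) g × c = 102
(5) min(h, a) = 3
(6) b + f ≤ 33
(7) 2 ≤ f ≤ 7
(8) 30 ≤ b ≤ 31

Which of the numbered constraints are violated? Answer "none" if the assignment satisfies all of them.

The assignment fails constraint 2.

(1) h = 3 is in {8, 1, 3}  true
(2) |30 − 6| = 24, not 25  false
(3) values 6, 17, 3, 30 are pairwise distinct  true
(4) g × c = 17 × 6 = 102  true
(5) min(3, 4) = 3  true
(6) b + f = 30 + 3 = 33; 33 ≤ 33  true
(7) f = 3 lies in [2, 7]  true
(8) b = 30 lies in [30, 31]  true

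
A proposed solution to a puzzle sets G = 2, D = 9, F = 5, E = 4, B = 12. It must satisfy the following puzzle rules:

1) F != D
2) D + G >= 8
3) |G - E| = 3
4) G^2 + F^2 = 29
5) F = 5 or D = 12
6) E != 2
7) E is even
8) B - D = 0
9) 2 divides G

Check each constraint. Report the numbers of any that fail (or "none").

1) F = 5, D = 9; distinct  yes
2) D + G = 9 + 2 = 11; 11 ≥ 8  yes
3) |2 - 4| = 2, not 3  no
4) G^2 + F^2 = 2^2 + 5^2 = 4 + 25 = 29  yes
5) F = 5 = 5 (first disjunct)  yes
6) E = 4, and 4 ≠ 2  yes
7) E = 4 is even  yes
8) B - D = 12 - 9 = 3, not 0  no
9) 2 / 2 = 1, so 2 divides 2  yes

Constraints 3 and 8 are violated.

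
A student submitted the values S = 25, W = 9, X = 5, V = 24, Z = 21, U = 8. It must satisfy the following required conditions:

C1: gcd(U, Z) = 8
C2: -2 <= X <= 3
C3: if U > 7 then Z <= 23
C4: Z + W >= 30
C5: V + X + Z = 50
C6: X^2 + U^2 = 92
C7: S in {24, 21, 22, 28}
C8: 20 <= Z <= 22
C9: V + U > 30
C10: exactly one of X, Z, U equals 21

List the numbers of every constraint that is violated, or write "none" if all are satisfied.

No — constraints 1, 2, 6, and 7 are not satisfied.

C1: gcd(8, 21) = 1, not 8 — does not hold.
C2: X = 5 is outside [-2, 3] — does not hold.
C3: U = 8 > 7, so we need Z ≤ 23; Z = 21 ≤ 23 — holds.
C4: Z + W = 21 + 9 = 30; 30 ≥ 30 — holds.
C5: V + X + Z = 24 + 5 + 21 = 50 — holds.
C6: X^2 + U^2 = 5^2 + 8^2 = 25 + 64 = 89, not 92 — does not hold.
C7: S = 25 is not in {24, 21, 22, 28} — does not hold.
C8: Z = 21 lies in [20, 22] — holds.
C9: V + U = 24 + 8 = 32; 32 > 30 — holds.
C10: X=5, Z=21, U=8; 1 of them equals 21 — holds.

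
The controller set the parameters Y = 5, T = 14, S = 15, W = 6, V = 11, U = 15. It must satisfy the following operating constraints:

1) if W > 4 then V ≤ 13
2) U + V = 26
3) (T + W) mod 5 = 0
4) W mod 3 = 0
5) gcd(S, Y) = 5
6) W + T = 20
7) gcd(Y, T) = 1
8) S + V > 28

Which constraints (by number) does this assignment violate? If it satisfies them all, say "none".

The assignment fails constraint 8.

1) W = 6 > 4, so we need V ≤ 13; V = 11 ≤ 13 — satisfied.
2) U + V = 15 + 11 = 26 — satisfied.
3) T + W = 20; 20 mod 5 = 0 — satisfied.
4) 6 mod 3 = 0 — satisfied.
5) gcd(15, 5) = 5 — satisfied.
6) W + T = 6 + 14 = 20 — satisfied.
7) gcd(5, 14) = 1 — satisfied.
8) S + V = 15 + 11 = 26; 26 ≤ 28, bound 28 not met — violated.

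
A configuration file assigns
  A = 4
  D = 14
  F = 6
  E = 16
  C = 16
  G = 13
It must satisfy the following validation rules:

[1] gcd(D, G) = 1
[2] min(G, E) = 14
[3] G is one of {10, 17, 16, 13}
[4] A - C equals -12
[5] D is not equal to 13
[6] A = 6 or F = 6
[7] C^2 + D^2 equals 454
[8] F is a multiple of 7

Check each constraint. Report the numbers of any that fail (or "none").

Constraints 2, 7, and 8 do not hold.

[1] gcd(14, 13) = 1 — satisfied.
[2] min(13, 16) = 13, not 14 — violated.
[3] G = 13 is in {10, 17, 16, 13} — satisfied.
[4] A - C = 4 - 16 = -12 — satisfied.
[5] D = 14, and 14 ≠ 13 — satisfied.
[6] A = 4 ≠ 6, but F = 6 = 6 (second disjunct) — satisfied.
[7] C^2 + D^2 = 16^2 + 14^2 = 256 + 196 = 452, not 454 — violated.
[8] 6 = 7*0 + 6, so 7 does not divide 6 — violated.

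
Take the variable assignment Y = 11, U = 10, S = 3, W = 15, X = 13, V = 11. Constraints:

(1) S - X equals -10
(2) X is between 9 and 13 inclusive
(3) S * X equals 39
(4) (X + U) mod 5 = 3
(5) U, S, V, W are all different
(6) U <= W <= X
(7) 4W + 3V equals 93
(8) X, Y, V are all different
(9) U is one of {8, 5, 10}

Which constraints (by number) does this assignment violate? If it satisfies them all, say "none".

No — constraints 6, 8 are not satisfied.

(1) S - X = 3 - 13 = -10 — satisfied.
(2) X = 13 lies in [9, 13] — satisfied.
(3) S * X = 3 * 13 = 39 — satisfied.
(4) X + U = 23; 23 mod 5 = 3 — satisfied.
(5) values 10, 3, 11, 15 are pairwise distinct — satisfied.
(6) values 10, 15, 13; W = 15 is not <= X = 13 — violated.
(7) 4W + 3V = 4(15) + 3(11) = 93 — satisfied.
(8) Y = V = 11, not all different — violated.
(9) U = 10 is in {8, 5, 10} — satisfied.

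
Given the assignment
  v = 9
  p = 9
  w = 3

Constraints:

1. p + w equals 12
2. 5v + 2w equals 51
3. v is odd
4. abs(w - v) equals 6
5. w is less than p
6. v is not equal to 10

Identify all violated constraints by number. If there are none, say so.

All constraints are satisfied.

1. p + w = 9 + 3 = 12  yes
2. 5v + 2w = 5(9) + 2(3) = 51  yes
3. v = 9 is odd  yes
4. abs(3 - 9) = 6  yes
5. w = 3, p = 9; 3 < 9  yes
6. v = 9, and 9 ≠ 10  yes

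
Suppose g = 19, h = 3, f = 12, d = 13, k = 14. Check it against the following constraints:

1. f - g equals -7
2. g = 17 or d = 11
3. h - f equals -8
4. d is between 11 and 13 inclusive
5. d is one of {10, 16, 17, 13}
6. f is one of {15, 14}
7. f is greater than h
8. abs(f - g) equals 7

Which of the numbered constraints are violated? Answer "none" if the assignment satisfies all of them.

The assignment fails constraints 2, 3, 6.

1. f - g = 12 - 19 = -7  holds
2. g = 19 ≠ 17 and d = 13 ≠ 11; both disjuncts false  fails
3. h - f = 3 - 12 = -9, not -8  fails
4. d = 13 lies in [11, 13]  holds
5. d = 13 is in {10, 16, 17, 13}  holds
6. f = 12 is not in {15, 14}  fails
7. f = 12, h = 3; 12 > 3  holds
8. abs(12 - 19) = 7  holds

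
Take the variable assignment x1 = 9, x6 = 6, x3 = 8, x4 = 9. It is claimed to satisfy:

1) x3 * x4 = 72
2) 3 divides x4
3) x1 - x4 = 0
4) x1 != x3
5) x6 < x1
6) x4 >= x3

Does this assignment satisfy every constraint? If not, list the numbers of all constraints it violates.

1) x3 * x4 = 8 * 9 = 72  yes
2) 9 / 3 = 3, so 3 divides 9  yes
3) x1 - x4 = 9 - 9 = 0  yes
4) x1 = 9, x3 = 8; distinct  yes
5) x6 = 6, x1 = 9; 6 < 9  yes
6) x4 = 9, x3 = 8; 9 ≥ 8  yes

None — every constraint holds.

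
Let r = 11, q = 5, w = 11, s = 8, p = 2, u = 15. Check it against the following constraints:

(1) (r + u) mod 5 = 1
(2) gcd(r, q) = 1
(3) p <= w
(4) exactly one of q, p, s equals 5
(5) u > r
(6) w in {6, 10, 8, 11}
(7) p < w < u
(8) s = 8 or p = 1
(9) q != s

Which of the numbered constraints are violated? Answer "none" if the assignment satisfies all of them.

The assignment satisfies every constraint.

(1) r + u = 26; 26 mod 5 = 1 — holds.
(2) gcd(11, 5) = 1 — holds.
(3) p = 2, w = 11; 2 ≤ 11 — holds.
(4) q=5, p=2, s=8; 1 of them equals 5 — holds.
(5) u = 15, r = 11; 15 > 11 — holds.
(6) w = 11 is in {6, 10, 8, 11} — holds.
(7) values 2 < 11 < 15 — holds.
(8) s = 8 = 8 (first disjunct) — holds.
(9) q = 5, s = 8; distinct — holds.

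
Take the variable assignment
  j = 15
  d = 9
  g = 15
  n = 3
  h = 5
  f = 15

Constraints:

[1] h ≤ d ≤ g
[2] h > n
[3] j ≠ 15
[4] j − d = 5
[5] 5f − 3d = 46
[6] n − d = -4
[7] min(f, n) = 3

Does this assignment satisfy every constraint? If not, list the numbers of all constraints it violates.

[1] values 5 ≤ 9 ≤ 15 — OK.
[2] h = 5, n = 3; 5 > 3 — OK.
[3] j = 15, but 15 is required to differ — violated.
[4] j − d = 15 − 9 = 6, not 5 — violated.
[5] 5f − 3d = 5(15) − 3(9) = 48, not 46 — violated.
[6] n − d = 3 − 9 = -6, not -4 — violated.
[7] min(15, 3) = 3 — OK.

Constraints 3, 4, 5, 6 do not hold.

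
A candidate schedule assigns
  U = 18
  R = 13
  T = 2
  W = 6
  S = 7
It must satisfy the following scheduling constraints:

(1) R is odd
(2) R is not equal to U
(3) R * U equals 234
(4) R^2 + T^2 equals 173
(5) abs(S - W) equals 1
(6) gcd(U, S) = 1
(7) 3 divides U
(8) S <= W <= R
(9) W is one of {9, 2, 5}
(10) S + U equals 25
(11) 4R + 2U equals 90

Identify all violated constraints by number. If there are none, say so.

No — constraints 8, 9, and 11 are not satisfied.

(1) R = 13 is odd  OK
(2) R = 13, U = 18; distinct  OK
(3) R * U = 13 * 18 = 234  OK
(4) R^2 + T^2 = 13^2 + 2^2 = 169 + 4 = 173  OK
(5) abs(7 - 6) = 1  OK
(6) gcd(18, 7) = 1  OK
(7) 18 / 3 = 6, so 3 divides 18  OK
(8) values 7, 6, 13; S = 7 is not <= W = 6  FAIL
(9) W = 6 is not in {9, 2, 5}  FAIL
(10) S + U = 7 + 18 = 25  OK
(11) 4R + 2U = 4(13) + 2(18) = 88, not 90  FAIL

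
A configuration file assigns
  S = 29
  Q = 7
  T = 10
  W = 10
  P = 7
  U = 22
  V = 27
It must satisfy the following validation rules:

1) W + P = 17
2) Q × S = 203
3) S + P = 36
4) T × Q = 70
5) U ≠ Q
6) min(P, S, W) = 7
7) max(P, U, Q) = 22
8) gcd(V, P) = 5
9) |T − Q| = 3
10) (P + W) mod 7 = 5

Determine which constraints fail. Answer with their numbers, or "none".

1) W + P = 10 + 7 = 17  ✔
2) Q × S = 7 × 29 = 203  ✔
3) S + P = 29 + 7 = 36  ✔
4) T × Q = 10 × 7 = 70  ✔
5) U = 22, Q = 7; distinct  ✔
6) min(7, 29, 10) = 7  ✔
7) max(7, 22, 7) = 22  ✔
8) gcd(27, 7) = 1, not 5  ✘
9) |10 − 7| = 3  ✔
10) P + W = 17; 17 mod 7 = 3, not 5  ✘

The assignment fails constraints 8, 10.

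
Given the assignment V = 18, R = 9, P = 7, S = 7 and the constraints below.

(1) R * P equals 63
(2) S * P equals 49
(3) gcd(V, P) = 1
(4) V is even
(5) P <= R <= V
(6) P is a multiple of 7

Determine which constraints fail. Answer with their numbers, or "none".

None — every constraint holds.

(1) R * P = 9 * 7 = 63  holds
(2) S * P = 7 * 7 = 49  holds
(3) gcd(18, 7) = 1  holds
(4) V = 18 is even  holds
(5) values 7 <= 9 <= 18  holds
(6) 7 / 7 = 1, so 7 divides 7  holds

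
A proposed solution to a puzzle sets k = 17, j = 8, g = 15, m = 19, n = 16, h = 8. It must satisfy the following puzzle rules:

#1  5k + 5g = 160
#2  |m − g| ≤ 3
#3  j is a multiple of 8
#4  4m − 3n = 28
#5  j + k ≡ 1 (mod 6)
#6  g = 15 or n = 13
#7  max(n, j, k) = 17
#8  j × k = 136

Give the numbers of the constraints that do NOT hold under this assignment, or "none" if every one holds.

Constraint 2 does not hold.

#1 5k + 5g = 5(17) + 5(15) = 160  ✔
#2 |19 − 15| = 4; 4 > 3, exceeds bound 3  ✘
#3 8 / 8 = 1, so 8 divides 8  ✔
#4 4m − 3n = 4(19) − 3(16) = 28  ✔
#5 j + k = 25; 25 mod 6 = 1  ✔
#6 g = 15 = 15 (first disjunct)  ✔
#7 max(16, 8, 17) = 17  ✔
#8 j × k = 8 × 17 = 136  ✔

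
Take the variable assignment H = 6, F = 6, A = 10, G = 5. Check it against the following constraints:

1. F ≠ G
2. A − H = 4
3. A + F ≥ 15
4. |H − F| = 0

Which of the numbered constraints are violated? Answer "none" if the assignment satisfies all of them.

1. F = 6, G = 5; distinct — OK.
2. A − H = 10 − 6 = 4 — OK.
3. A + F = 10 + 6 = 16; 16 ≥ 15 — OK.
4. |6 − 6| = 0 — OK.

None — every constraint holds.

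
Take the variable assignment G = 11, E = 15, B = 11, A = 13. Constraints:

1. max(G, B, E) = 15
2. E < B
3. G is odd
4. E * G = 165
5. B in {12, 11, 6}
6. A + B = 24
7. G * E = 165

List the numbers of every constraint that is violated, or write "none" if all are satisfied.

1. max(11, 11, 15) = 15 — holds.
2. E = 15, B = 11; 15 ≥ 11 (want <) — does not hold.
3. G = 11 is odd — holds.
4. E * G = 15 * 11 = 165 — holds.
5. B = 11 is in {12, 11, 6} — holds.
6. A + B = 13 + 11 = 24 — holds.
7. G * E = 11 * 15 = 165 — holds.

Constraint 2 does not hold.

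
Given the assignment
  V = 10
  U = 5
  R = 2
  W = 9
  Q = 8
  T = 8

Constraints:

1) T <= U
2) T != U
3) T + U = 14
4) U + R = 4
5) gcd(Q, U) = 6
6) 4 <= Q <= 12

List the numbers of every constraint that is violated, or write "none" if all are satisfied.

Constraints 1, 3, 4, 5 do not hold.

1) T = 8, U = 5; 8 > 5 (want ≤)  false
2) T = 8, U = 5; distinct  true
3) T + U = 8 + 5 = 13, not 14  false
4) U + R = 5 + 2 = 7, not 4  false
5) gcd(8, 5) = 1, not 6  false
6) Q = 8 lies in [4, 12]  true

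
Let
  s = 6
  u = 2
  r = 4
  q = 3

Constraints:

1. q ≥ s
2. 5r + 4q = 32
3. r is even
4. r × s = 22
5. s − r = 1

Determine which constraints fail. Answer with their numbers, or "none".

1. q = 3, s = 6; 3 < 6 (want ≥)  false
2. 5r + 4q = 5(4) + 4(3) = 32  true
3. r = 4 is even  true
4. r × s = 4 × 6 = 24, not 22  false
5. s − r = 6 − 4 = 2, not 1  false

Constraints 1, 4, 5 are violated.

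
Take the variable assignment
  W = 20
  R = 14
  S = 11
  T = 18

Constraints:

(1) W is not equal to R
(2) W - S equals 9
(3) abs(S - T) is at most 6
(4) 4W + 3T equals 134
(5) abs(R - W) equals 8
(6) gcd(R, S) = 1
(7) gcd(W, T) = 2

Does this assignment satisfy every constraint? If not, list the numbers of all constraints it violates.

(1) W = 20, R = 14; distinct  yes
(2) W - S = 20 - 11 = 9  yes
(3) abs(11 - 18) = 7; 7 > 6, exceeds bound 6  no
(4) 4W + 3T = 4(20) + 3(18) = 134  yes
(5) abs(14 - 20) = 6, not 8  no
(6) gcd(14, 11) = 1  yes
(7) gcd(20, 18) = 2  yes

The assignment fails constraints 3, 5.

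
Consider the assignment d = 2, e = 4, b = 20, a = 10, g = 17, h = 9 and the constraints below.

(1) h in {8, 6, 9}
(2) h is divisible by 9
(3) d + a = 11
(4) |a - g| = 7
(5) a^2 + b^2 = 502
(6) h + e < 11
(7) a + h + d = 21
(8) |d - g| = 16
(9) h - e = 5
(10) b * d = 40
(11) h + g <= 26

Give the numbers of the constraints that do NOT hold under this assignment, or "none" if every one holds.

The assignment fails constraints 3, 5, 6, 8.

(1) h = 9 is in {8, 6, 9} — satisfied.
(2) 9 / 9 = 1, so 9 divides 9 — satisfied.
(3) d + a = 2 + 10 = 12, not 11 — violated.
(4) |10 - 17| = 7 — satisfied.
(5) a^2 + b^2 = 10^2 + 20^2 = 100 + 400 = 500, not 502 — violated.
(6) h + e = 9 + 4 = 13; 13 ≥ 11, bound 11 not met — violated.
(7) a + h + d = 10 + 9 + 2 = 21 — satisfied.
(8) |2 - 17| = 15, not 16 — violated.
(9) h - e = 9 - 4 = 5 — satisfied.
(10) b * d = 20 * 2 = 40 — satisfied.
(11) h + g = 9 + 17 = 26; 26 ≤ 26 — satisfied.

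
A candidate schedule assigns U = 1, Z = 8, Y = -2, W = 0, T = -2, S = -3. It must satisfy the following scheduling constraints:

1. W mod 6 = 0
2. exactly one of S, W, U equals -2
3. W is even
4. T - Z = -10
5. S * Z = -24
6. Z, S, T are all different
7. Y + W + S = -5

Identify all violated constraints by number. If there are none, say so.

The assignment fails constraint 2.

1. 0 mod 6 = 0  ✓
2. S=-3, W=0, U=1; 0 of them equal -2, not exactly one  ✗
3. W = 0 is even  ✓
4. T - Z = -2 - 8 = -10  ✓
5. S * Z = -3 * 8 = -24  ✓
6. values 8, -3, -2 are pairwise distinct  ✓
7. Y + W + S = -2 + 0 + (-3) = -5  ✓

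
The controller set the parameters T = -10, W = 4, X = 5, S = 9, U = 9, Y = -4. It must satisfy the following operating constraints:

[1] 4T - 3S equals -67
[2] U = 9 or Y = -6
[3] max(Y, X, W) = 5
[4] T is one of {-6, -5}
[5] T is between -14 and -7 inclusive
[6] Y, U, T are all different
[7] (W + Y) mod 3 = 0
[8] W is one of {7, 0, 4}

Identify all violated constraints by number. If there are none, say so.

Constraint 4 is violated.

[1] 4T - 3S = 4(-10) - 3(9) = -67 — holds.
[2] U = 9 = 9 (first disjunct) — holds.
[3] max(-4, 5, 4) = 5 — holds.
[4] T = -10 is not in {-6, -5} — fails.
[5] T = -10 lies in [-14, -7] — holds.
[6] values -4, 9, -10 are pairwise distinct — holds.
[7] W + Y = 0; 0 mod 3 = 0 — holds.
[8] W = 4 is in {7, 0, 4} — holds.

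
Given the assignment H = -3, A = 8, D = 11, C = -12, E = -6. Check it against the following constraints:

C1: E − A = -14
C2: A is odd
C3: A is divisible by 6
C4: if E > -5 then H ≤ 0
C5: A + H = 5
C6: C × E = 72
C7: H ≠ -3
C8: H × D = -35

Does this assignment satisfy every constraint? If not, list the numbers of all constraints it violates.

C1: E − A = -6 − 8 = -14  OK
C2: A = 8 is even  FAIL
C3: 8 = 6×1 + 2, so 6 does not divide 8  FAIL
C4: E = -6, not > -5; antecedent false, conditional vacuously true  OK
C5: A + H = 8 + (-3) = 5  OK
C6: C × E = -12 × (-6) = 72  OK
C7: H = -3, but -3 is required to differ  FAIL
C8: H × D = -3 × 11 = -33, not -35  FAIL

The assignment fails constraints 2, 3, 7, and 8.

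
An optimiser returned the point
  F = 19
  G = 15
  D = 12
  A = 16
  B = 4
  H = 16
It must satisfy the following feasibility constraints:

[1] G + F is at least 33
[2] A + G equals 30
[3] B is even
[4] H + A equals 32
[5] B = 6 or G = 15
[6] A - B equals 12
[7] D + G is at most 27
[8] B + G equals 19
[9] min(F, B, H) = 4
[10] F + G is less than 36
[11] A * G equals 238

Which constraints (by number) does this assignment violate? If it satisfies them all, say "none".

[1] G + F = 15 + 19 = 34; 34 ≥ 33  holds
[2] A + G = 16 + 15 = 31, not 30  fails
[3] B = 4 is even  holds
[4] H + A = 16 + 16 = 32  holds
[5] B = 4 ≠ 6, but G = 15 = 15 (second disjunct)  holds
[6] A - B = 16 - 4 = 12  holds
[7] D + G = 12 + 15 = 27; 27 ≤ 27  holds
[8] B + G = 4 + 15 = 19  holds
[9] min(19, 4, 16) = 4  holds
[10] F + G = 19 + 15 = 34; 34 < 36  holds
[11] A * G = 16 * 15 = 240, not 238  fails

Constraints 2, 11 are violated.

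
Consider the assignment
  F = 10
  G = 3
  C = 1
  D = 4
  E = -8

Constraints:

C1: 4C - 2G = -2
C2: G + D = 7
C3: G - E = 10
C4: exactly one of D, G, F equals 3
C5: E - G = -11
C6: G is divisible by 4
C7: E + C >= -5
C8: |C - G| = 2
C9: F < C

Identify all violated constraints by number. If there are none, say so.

C1: 4C - 2G = 4(1) - 2(3) = -2  OK
C2: G + D = 3 + 4 = 7  OK
C3: G - E = 3 - (-8) = 11, not 10  FAIL
C4: D=4, G=3, F=10; 1 of them equals 3  OK
C5: E - G = -8 - 3 = -11  OK
C6: 3 = 4*0 + 3, so 4 does not divide 3  FAIL
C7: E + C = -8 + 1 = -7; -7 < -5, bound -5 not met  FAIL
C8: |1 - 3| = 2  OK
C9: F = 10, C = 1; 10 ≥ 1 (want <)  FAIL

No — constraints 3, 6, 7, and 9 are not satisfied.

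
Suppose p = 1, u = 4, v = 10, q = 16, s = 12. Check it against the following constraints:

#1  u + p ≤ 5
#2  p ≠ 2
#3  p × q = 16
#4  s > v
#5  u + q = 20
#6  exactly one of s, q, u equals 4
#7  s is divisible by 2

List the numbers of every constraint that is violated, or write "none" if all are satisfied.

Yes — all constraints hold.

#1 u + p = 4 + 1 = 5; 5 ≤ 5  yes
#2 p = 1, and 1 ≠ 2  yes
#3 p × q = 1 × 16 = 16  yes
#4 s = 12, v = 10; 12 > 10  yes
#5 u + q = 4 + 16 = 20  yes
#6 s=12, q=16, u=4; 1 of them equals 4  yes
#7 12 / 2 = 6, so 2 divides 12  yes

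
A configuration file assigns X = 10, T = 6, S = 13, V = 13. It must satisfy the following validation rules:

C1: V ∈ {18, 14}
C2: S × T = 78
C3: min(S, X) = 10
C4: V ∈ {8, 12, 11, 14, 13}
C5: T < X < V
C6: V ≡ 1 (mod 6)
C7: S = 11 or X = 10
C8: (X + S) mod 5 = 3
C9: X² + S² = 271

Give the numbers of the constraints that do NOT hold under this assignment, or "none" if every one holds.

Constraints 1, 9 do not hold.

C1: V = 13 is not in {18, 14} — fails.
C2: S × T = 13 × 6 = 78 — holds.
C3: min(13, 10) = 10 — holds.
C4: V = 13 is in {8, 12, 11, 14, 13} — holds.
C5: values 6 < 10 < 13 — holds.
C6: 13 mod 6 = 1 — holds.
C7: S = 13 ≠ 11, but X = 10 = 10 (second disjunct) — holds.
C8: X + S = 23; 23 mod 5 = 3 — holds.
C9: X² + S² = 10² + 13² = 100 + 169 = 269, not 271 — fails.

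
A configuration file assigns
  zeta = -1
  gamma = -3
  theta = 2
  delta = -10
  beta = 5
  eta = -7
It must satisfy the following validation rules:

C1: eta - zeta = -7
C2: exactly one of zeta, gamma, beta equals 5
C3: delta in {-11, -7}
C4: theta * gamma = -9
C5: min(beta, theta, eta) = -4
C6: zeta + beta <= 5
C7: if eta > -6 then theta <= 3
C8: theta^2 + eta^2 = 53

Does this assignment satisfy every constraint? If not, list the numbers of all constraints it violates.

Violated: 1, 3, 4, and 5.

C1: eta - zeta = -7 - (-1) = -6, not -7  fails
C2: zeta=-1, gamma=-3, beta=5; 1 of them equals 5  holds
C3: delta = -10 is not in {-11, -7}  fails
C4: theta * gamma = 2 * (-3) = -6, not -9  fails
C5: min(5, 2, -7) = -7, not -4  fails
C6: zeta + beta = -1 + 5 = 4; 4 ≤ 5  holds
C7: eta = -7, not > -6; antecedent false, conditional vacuously true  holds
C8: theta^2 + eta^2 = 2^2 + (-7)^2 = 4 + 49 = 53  holds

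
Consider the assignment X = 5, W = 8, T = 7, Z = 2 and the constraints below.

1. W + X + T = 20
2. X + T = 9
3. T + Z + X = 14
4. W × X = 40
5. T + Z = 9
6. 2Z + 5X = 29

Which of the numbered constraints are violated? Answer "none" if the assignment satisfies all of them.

1. W + X + T = 8 + 5 + 7 = 20  true
2. X + T = 5 + 7 = 12, not 9  false
3. T + Z + X = 7 + 2 + 5 = 14  true
4. W × X = 8 × 5 = 40  true
5. T + Z = 7 + 2 = 9  true
6. 2Z + 5X = 2(2) + 5(5) = 29  true

No — constraint 2 is not satisfied.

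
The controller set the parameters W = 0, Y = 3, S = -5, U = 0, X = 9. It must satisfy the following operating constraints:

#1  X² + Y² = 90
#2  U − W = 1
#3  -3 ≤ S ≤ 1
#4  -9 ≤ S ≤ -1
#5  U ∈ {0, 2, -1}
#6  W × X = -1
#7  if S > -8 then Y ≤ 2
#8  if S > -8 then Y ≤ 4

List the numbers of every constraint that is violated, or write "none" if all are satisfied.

#1 X² + Y² = 9² + 3² = 81 + 9 = 90 — OK.
#2 U − W = 0 − 0 = 0, not 1 — violated.
#3 S = -5 is outside [-3, 1] — violated.
#4 S = -5 lies in [-9, -1] — OK.
#5 U = 0 is in {0, 2, -1} — OK.
#6 W × X = 0 × 9 = 0, not -1 — violated.
#7 S = -5 > -8, so we need Y ≤ 2; but Y = 3 > 2 — violated.
#8 S = -5 > -8, so we need Y ≤ 4; Y = 3 ≤ 4 — OK.

No — constraints 2, 3, 6, 7 are not satisfied.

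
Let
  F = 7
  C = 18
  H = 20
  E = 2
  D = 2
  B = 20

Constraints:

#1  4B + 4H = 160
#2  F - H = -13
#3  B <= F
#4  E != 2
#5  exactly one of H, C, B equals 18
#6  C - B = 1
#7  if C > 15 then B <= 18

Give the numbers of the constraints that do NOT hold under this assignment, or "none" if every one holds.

#1 4B + 4H = 4(20) + 4(20) = 160 — satisfied.
#2 F - H = 7 - 20 = -13 — satisfied.
#3 B = 20, F = 7; 20 > 7 (want ≤) — violated.
#4 E = 2, but 2 is required to differ — violated.
#5 H=20, C=18, B=20; 1 of them equals 18 — satisfied.
#6 C - B = 18 - 20 = -2, not 1 — violated.
#7 C = 18 > 15, so we need B ≤ 18; but B = 20 > 18 — violated.

Violated: 3, 4, 6, and 7.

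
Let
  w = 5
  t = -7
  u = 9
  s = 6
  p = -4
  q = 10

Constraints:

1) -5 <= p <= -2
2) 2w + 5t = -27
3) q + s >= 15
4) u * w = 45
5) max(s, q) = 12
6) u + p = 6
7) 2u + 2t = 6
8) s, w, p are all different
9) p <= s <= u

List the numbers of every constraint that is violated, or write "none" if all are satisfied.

Constraints 2, 5, 6, and 7 are violated.

1) p = -4 lies in [-5, -2]  holds
2) 2w + 5t = 2(5) + 5(-7) = -25, not -27  fails
3) q + s = 10 + 6 = 16; 16 ≥ 15  holds
4) u * w = 9 * 5 = 45  holds
5) max(6, 10) = 10, not 12  fails
6) u + p = 9 + (-4) = 5, not 6  fails
7) 2u + 2t = 2(9) + 2(-7) = 4, not 6  fails
8) values 6, 5, -4 are pairwise distinct  holds
9) values -4 <= 6 <= 9  holds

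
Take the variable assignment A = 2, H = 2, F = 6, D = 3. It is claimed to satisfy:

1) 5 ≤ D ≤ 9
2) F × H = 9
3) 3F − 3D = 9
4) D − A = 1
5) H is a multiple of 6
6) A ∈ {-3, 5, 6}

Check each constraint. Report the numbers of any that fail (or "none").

The assignment fails constraints 1, 2, 5, and 6.

1) D = 3 is outside [5, 9]  FAIL
2) F × H = 6 × 2 = 12, not 9  FAIL
3) 3F − 3D = 3(6) − 3(3) = 9  OK
4) D − A = 3 − 2 = 1  OK
5) 2 = 6×0 + 2, so 6 does not divide 2  FAIL
6) A = 2 is not in {-3, 5, 6}  FAIL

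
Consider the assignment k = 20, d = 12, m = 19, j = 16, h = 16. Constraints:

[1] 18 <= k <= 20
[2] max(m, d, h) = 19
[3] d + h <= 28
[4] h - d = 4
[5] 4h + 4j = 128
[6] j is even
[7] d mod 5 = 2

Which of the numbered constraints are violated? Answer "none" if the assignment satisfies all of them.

[1] k = 20 lies in [18, 20]  yes
[2] max(19, 12, 16) = 19  yes
[3] d + h = 12 + 16 = 28; 28 ≤ 28  yes
[4] h - d = 16 - 12 = 4  yes
[5] 4h + 4j = 4(16) + 4(16) = 128  yes
[6] j = 16 is even  yes
[7] 12 mod 5 = 2  yes

All constraints are satisfied.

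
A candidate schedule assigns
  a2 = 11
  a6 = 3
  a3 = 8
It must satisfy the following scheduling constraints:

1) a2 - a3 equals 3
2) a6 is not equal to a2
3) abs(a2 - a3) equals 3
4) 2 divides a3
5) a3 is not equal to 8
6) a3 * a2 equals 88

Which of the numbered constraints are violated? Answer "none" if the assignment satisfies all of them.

Violated: 5.

1) a2 - a3 = 11 - 8 = 3 — OK.
2) a6 = 3, a2 = 11; distinct — OK.
3) abs(11 - 8) = 3 — OK.
4) 8 / 2 = 4, so 2 divides 8 — OK.
5) a3 = 8, but 8 is required to differ — violated.
6) a3 * a2 = 8 * 11 = 88 — OK.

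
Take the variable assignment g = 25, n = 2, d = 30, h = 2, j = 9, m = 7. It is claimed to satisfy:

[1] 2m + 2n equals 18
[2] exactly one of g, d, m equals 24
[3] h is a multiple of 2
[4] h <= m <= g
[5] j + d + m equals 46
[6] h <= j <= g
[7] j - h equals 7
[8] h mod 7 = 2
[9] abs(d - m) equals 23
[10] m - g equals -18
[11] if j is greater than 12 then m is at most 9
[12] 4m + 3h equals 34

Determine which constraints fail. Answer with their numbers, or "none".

Constraint 2 does not hold.

[1] 2m + 2n = 2(7) + 2(2) = 18  ✔
[2] g=25, d=30, m=7; 0 of them equal 24, not exactly one  ✘
[3] 2 / 2 = 1, so 2 divides 2  ✔
[4] values 2 <= 7 <= 25  ✔
[5] j + d + m = 9 + 30 + 7 = 46  ✔
[6] values 2 <= 9 <= 25  ✔
[7] j - h = 9 - 2 = 7  ✔
[8] 2 mod 7 = 2  ✔
[9] abs(30 - 7) = 23  ✔
[10] m - g = 7 - 25 = -18  ✔
[11] j = 9, not > 12; antecedent false, conditional vacuously true  ✔
[12] 4m + 3h = 4(7) + 3(2) = 34  ✔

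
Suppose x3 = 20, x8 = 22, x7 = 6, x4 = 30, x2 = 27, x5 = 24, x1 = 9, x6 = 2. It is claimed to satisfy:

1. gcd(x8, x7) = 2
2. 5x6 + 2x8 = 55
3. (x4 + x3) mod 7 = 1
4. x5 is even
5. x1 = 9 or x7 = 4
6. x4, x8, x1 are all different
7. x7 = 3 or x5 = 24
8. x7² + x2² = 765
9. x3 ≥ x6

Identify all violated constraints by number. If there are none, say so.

1. gcd(22, 6) = 2 — holds.
2. 5x6 + 2x8 = 5(2) + 2(22) = 54, not 55 — does not hold.
3. x4 + x3 = 50; 50 mod 7 = 1 — holds.
4. x5 = 24 is even — holds.
5. x1 = 9 = 9 (first disjunct) — holds.
6. values 30, 22, 9 are pairwise distinct — holds.
7. x7 = 6 ≠ 3, but x5 = 24 = 24 (second disjunct) — holds.
8. x7² + x2² = 6² + 27² = 36 + 729 = 765 — holds.
9. x3 = 20, x6 = 2; 20 ≥ 2 — holds.

The assignment fails constraint 2.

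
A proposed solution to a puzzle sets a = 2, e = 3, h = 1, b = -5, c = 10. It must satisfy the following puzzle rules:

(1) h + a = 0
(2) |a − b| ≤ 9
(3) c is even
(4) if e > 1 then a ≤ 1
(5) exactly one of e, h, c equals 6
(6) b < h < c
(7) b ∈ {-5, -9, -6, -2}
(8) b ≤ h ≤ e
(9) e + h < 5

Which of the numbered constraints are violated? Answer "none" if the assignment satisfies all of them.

(1) h + a = 1 + 2 = 3, not 0 — does not hold.
(2) |2 − (-5)| = 7; 7 ≤ 9 — holds.
(3) c = 10 is even — holds.
(4) e = 3 > 1, so we need a ≤ 1; but a = 2 > 1 — does not hold.
(5) e=3, h=1, c=10; 0 of them equal 6, not exactly one — does not hold.
(6) values -5 < 1 < 10 — holds.
(7) b = -5 is in {-5, -9, -6, -2} — holds.
(8) values -5 ≤ 1 ≤ 3 — holds.
(9) e + h = 3 + 1 = 4; 4 < 5 — holds.

Constraints 1, 4, 5 do not hold.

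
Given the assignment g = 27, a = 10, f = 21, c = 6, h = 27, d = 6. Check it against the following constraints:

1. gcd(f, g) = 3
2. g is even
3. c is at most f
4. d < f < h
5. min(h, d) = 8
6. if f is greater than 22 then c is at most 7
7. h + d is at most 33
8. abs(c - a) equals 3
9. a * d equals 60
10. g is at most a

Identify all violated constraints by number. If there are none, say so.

1. gcd(21, 27) = 3  true
2. g = 27 is odd  false
3. c = 6, f = 21; 6 ≤ 21  true
4. values 6 < 21 < 27  true
5. min(27, 6) = 6, not 8  false
6. f = 21, not > 22; antecedent false, conditional vacuously true  true
7. h + d = 27 + 6 = 33; 33 ≤ 33  true
8. abs(6 - 10) = 4, not 3  false
9. a * d = 10 * 6 = 60  true
10. g = 27, a = 10; 27 > 10 (want ≤)  false

Constraints 2, 5, 8, and 10 are violated.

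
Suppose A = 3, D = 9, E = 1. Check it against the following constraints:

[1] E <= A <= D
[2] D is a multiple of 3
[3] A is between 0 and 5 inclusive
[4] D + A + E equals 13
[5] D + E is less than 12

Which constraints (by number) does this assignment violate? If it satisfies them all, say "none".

[1] values 1 <= 3 <= 9  true
[2] 9 / 3 = 3, so 3 divides 9  true
[3] A = 3 lies in [0, 5]  true
[4] D + A + E = 9 + 3 + 1 = 13  true
[5] D + E = 9 + 1 = 10; 10 < 12  true

None — every constraint holds.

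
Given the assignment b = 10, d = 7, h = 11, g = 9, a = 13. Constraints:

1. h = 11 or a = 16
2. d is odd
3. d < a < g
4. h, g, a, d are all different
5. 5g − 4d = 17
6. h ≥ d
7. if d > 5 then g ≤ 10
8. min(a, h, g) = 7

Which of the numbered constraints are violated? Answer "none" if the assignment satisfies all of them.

1. h = 11 = 11 (first disjunct) — holds.
2. d = 7 is odd — holds.
3. values 7, 13, 9; a = 13 is not < g = 9 — fails.
4. values 11, 9, 13, 7 are pairwise distinct — holds.
5. 5g − 4d = 5(9) − 4(7) = 17 — holds.
6. h = 11, d = 7; 11 ≥ 7 — holds.
7. d = 7 > 5, so we need g ≤ 10; g = 9 ≤ 10 — holds.
8. min(13, 11, 9) = 9, not 7 — fails.

Constraints 3 and 8 do not hold.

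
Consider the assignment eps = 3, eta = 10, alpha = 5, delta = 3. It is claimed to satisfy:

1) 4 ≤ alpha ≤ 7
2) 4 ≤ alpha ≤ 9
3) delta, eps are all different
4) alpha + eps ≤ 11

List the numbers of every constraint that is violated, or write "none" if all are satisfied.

Constraint 3 is violated.

1) alpha = 5 lies in [4, 7] — holds.
2) alpha = 5 lies in [4, 9] — holds.
3) delta = eps = 3, not all different — does not hold.
4) alpha + eps = 5 + 3 = 8; 8 ≤ 11 — holds.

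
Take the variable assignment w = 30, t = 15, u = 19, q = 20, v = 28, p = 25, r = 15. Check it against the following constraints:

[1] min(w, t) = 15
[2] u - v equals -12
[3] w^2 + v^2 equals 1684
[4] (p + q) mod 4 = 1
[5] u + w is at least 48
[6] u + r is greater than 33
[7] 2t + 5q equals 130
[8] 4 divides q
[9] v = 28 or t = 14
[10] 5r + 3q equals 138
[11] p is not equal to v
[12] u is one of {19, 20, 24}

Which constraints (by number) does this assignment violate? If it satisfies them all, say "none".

Constraints 2, 10 are violated.

[1] min(30, 15) = 15  yes
[2] u - v = 19 - 28 = -9, not -12  no
[3] w^2 + v^2 = 30^2 + 28^2 = 900 + 784 = 1684  yes
[4] p + q = 45; 45 mod 4 = 1  yes
[5] u + w = 19 + 30 = 49; 49 ≥ 48  yes
[6] u + r = 19 + 15 = 34; 34 > 33  yes
[7] 2t + 5q = 2(15) + 5(20) = 130  yes
[8] 20 / 4 = 5, so 4 divides 20  yes
[9] v = 28 = 28 (first disjunct)  yes
[10] 5r + 3q = 5(15) + 3(20) = 135, not 138  no
[11] p = 25, v = 28; distinct  yes
[12] u = 19 is in {19, 20, 24}  yes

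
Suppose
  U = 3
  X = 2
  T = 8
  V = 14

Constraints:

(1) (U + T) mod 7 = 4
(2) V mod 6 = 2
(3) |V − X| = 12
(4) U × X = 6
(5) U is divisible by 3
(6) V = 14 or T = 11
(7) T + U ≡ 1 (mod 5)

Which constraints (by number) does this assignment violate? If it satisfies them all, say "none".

(1) U + T = 11; 11 mod 7 = 4  ✓
(2) 14 mod 6 = 2  ✓
(3) |14 − 2| = 12  ✓
(4) U × X = 3 × 2 = 6  ✓
(5) 3 / 3 = 1, so 3 divides 3  ✓
(6) V = 14 = 14 (first disjunct)  ✓
(7) T + U = 11; 11 mod 5 = 1  ✓

Yes — all constraints hold.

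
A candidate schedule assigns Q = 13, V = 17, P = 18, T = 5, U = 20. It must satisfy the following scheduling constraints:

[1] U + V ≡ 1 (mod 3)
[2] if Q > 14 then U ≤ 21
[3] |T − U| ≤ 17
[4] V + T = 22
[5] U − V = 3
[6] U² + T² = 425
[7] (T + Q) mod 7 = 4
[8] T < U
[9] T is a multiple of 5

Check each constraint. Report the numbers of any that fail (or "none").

[1] U + V = 37; 37 mod 3 = 1  holds
[2] Q = 13, not > 14; antecedent false, conditional vacuously true  holds
[3] |5 − 20| = 15; 15 ≤ 17  holds
[4] V + T = 17 + 5 = 22  holds
[5] U − V = 20 − 17 = 3  holds
[6] U² + T² = 20² + 5² = 400 + 25 = 425  holds
[7] T + Q = 18; 18 mod 7 = 4  holds
[8] T = 5, U = 20; 5 < 20  holds
[9] 5 / 5 = 1, so 5 divides 5  holds

All constraints are satisfied.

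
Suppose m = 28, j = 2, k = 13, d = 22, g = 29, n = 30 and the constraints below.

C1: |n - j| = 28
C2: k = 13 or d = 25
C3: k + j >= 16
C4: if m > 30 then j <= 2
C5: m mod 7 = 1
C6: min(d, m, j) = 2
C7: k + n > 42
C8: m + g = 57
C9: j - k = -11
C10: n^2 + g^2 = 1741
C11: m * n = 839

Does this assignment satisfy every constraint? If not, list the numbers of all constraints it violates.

C1: |30 - 2| = 28  holds
C2: k = 13 = 13 (first disjunct)  holds
C3: k + j = 13 + 2 = 15; 15 < 16, bound 16 not met  fails
C4: m = 28, not > 30; antecedent false, conditional vacuously true  holds
C5: 28 mod 7 = 0, not 1  fails
C6: min(22, 28, 2) = 2  holds
C7: k + n = 13 + 30 = 43; 43 > 42  holds
C8: m + g = 28 + 29 = 57  holds
C9: j - k = 2 - 13 = -11  holds
C10: n^2 + g^2 = 30^2 + 29^2 = 900 + 841 = 1741  holds
C11: m * n = 28 * 30 = 840, not 839  fails

Constraints 3, 5, and 11 are violated.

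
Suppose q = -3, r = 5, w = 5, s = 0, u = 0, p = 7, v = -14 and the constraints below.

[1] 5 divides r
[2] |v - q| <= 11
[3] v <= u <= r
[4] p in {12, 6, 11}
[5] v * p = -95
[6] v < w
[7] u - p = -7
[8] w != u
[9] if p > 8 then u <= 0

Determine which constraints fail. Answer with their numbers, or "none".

No — constraints 4, 5 are not satisfied.

[1] 5 / 5 = 1, so 5 divides 5 — satisfied.
[2] |-14 - (-3)| = 11; 11 ≤ 11 — satisfied.
[3] values -14 <= 0 <= 5 — satisfied.
[4] p = 7 is not in {12, 6, 11} — violated.
[5] v * p = -14 * 7 = -98, not -95 — violated.
[6] v = -14, w = 5; -14 < 5 — satisfied.
[7] u - p = 0 - 7 = -7 — satisfied.
[8] w = 5, u = 0; distinct — satisfied.
[9] p = 7, not > 8; antecedent false, conditional vacuously true — satisfied.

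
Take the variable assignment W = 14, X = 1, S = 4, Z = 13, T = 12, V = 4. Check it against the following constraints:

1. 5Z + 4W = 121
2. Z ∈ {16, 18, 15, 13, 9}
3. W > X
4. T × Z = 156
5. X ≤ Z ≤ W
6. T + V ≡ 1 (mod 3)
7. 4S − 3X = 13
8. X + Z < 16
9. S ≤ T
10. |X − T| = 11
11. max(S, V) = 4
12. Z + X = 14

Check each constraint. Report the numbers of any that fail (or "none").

Yes — all constraints hold.

1. 5Z + 4W = 5(13) + 4(14) = 121  true
2. Z = 13 is in {16, 18, 15, 13, 9}  true
3. W = 14, X = 1; 14 > 1  true
4. T × Z = 12 × 13 = 156  true
5. values 1 ≤ 13 ≤ 14  true
6. T + V = 16; 16 mod 3 = 1  true
7. 4S − 3X = 4(4) − 3(1) = 13  true
8. X + Z = 1 + 13 = 14; 14 < 16  true
9. S = 4, T = 12; 4 ≤ 12  true
10. |1 − 12| = 11  true
11. max(4, 4) = 4  true
12. Z + X = 13 + 1 = 14  true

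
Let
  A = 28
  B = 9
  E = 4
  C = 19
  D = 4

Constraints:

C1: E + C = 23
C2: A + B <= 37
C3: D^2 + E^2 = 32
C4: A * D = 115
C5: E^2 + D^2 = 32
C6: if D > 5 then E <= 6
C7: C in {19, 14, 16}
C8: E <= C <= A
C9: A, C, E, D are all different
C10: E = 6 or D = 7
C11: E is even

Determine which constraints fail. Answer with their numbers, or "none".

The assignment fails constraints 4, 9, 10.

C1: E + C = 4 + 19 = 23 — holds.
C2: A + B = 28 + 9 = 37; 37 ≤ 37 — holds.
C3: D^2 + E^2 = 4^2 + 4^2 = 16 + 16 = 32 — holds.
C4: A * D = 28 * 4 = 112, not 115 — does not hold.
C5: E^2 + D^2 = 4^2 + 4^2 = 16 + 16 = 32 — holds.
C6: D = 4, not > 5; antecedent false, conditional vacuously true — holds.
C7: C = 19 is in {19, 14, 16} — holds.
C8: values 4 <= 19 <= 28 — holds.
C9: E = D = 4, not all different — does not hold.
C10: E = 4 ≠ 6 and D = 4 ≠ 7; both disjuncts false — does not hold.
C11: E = 4 is even — holds.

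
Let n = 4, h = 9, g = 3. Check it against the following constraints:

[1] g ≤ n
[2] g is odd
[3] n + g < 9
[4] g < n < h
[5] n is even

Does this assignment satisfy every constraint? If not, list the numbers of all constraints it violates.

All constraints are satisfied.

[1] g = 3, n = 4; 3 ≤ 4 — OK.
[2] g = 3 is odd — OK.
[3] n + g = 4 + 3 = 7; 7 < 9 — OK.
[4] values 3 < 4 < 9 — OK.
[5] n = 4 is even — OK.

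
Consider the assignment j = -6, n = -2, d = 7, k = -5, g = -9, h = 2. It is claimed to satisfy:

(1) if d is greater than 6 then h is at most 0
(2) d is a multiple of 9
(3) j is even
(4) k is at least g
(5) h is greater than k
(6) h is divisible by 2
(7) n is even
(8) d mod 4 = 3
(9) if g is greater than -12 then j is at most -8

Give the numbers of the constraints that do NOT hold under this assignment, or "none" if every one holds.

(1) d = 7 > 6, so we need h ≤ 0; but h = 2 > 0 — violated.
(2) 7 = 9*0 + 7, so 9 does not divide 7 — violated.
(3) j = -6 is even — satisfied.
(4) k = -5, g = -9; -5 ≥ -9 — satisfied.
(5) h = 2, k = -5; 2 > -5 — satisfied.
(6) 2 / 2 = 1, so 2 divides 2 — satisfied.
(7) n = -2 is even — satisfied.
(8) 7 mod 4 = 3 — satisfied.
(9) g = -9 > -12, so we need j ≤ -8; but j = -6 > -8 — violated.

The assignment fails constraints 1, 2, and 9.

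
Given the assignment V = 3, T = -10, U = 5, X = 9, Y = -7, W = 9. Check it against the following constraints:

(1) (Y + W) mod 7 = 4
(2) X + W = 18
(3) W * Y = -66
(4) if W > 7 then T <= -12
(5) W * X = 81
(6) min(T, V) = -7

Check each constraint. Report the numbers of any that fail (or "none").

(1) Y + W = 2; 2 mod 7 = 2, not 4 — does not hold.
(2) X + W = 9 + 9 = 18 — holds.
(3) W * Y = 9 * (-7) = -63, not -66 — does not hold.
(4) W = 9 > 7, so we need T ≤ -12; but T = -10 > -12 — does not hold.
(5) W * X = 9 * 9 = 81 — holds.
(6) min(-10, 3) = -10, not -7 — does not hold.

No — constraints 1, 3, 4, and 6 are not satisfied.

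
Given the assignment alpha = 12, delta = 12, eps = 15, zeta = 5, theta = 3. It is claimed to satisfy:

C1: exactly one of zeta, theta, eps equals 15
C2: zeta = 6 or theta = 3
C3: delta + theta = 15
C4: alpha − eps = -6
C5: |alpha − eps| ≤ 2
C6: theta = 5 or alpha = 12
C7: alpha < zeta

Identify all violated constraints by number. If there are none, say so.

Constraints 4, 5, and 7 are violated.

C1: zeta=5, theta=3, eps=15; 1 of them equals 15 — satisfied.
C2: zeta = 5 ≠ 6, but theta = 3 = 3 (second disjunct) — satisfied.
C3: delta + theta = 12 + 3 = 15 — satisfied.
C4: alpha − eps = 12 − 15 = -3, not -6 — violated.
C5: |12 − 15| = 3; 3 > 2, exceeds bound 2 — violated.
C6: theta = 3 ≠ 5, but alpha = 12 = 12 (second disjunct) — satisfied.
C7: alpha = 12, zeta = 5; 12 ≥ 5 (want <) — violated.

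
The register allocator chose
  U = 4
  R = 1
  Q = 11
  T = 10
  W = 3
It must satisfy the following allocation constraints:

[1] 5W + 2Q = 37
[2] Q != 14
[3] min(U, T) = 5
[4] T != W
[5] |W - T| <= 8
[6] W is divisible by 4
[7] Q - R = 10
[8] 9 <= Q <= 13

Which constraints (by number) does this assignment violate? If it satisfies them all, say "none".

Constraints 3 and 6 do not hold.

[1] 5W + 2Q = 5(3) + 2(11) = 37 — OK.
[2] Q = 11, and 11 ≠ 14 — OK.
[3] min(4, 10) = 4, not 5 — violated.
[4] T = 10, W = 3; distinct — OK.
[5] |3 - 10| = 7; 7 ≤ 8 — OK.
[6] 3 = 4*0 + 3, so 4 does not divide 3 — violated.
[7] Q - R = 11 - 1 = 10 — OK.
[8] Q = 11 lies in [9, 13] — OK.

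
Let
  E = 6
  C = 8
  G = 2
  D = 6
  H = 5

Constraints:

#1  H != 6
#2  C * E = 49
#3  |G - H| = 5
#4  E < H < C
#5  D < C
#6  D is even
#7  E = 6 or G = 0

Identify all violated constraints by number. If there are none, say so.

#1 H = 5, and 5 ≠ 6  OK
#2 C * E = 8 * 6 = 48, not 49  FAIL
#3 |2 - 5| = 3, not 5  FAIL
#4 values 6, 5, 8; E = 6 is not < H = 5  FAIL
#5 D = 6, C = 8; 6 < 8  OK
#6 D = 6 is even  OK
#7 E = 6 = 6 (first disjunct)  OK

The assignment fails constraints 2, 3, 4.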